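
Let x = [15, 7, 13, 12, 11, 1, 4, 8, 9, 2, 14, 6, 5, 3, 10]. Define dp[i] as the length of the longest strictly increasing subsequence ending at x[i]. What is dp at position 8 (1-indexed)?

3

dp[i] = 1 + max{dp[j] : j<i, x[j]<x[i]} (or 1 if no such j):
i:      1  2  3  4  5  6  7  8  9 10 11 12 13 14 15
x[i]:  15  7 13 12 11  1  4  8  9  2 14  6  5  3 10
dp:     1  1  2  2  2  1  2  3  4  2  5  3  3  3  5
At index 8 the value is 3.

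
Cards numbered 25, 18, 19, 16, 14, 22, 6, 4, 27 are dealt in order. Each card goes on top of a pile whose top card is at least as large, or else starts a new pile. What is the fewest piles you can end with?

Place each on the leftmost legal pile:
25 → new pile 1 (tops now [25])
18 → pile 1 (tops now [18])
19 → new pile 2 (tops now [18, 19])
16 → pile 1 (tops now [16, 19])
14 → pile 1 (tops now [14, 19])
22 → new pile 3 (tops now [14, 19, 22])
6 → pile 1 (tops now [6, 19, 22])
4 → pile 1 (tops now [4, 19, 22])
27 → new pile 4 (tops now [4, 19, 22, 27])
Four piles.

4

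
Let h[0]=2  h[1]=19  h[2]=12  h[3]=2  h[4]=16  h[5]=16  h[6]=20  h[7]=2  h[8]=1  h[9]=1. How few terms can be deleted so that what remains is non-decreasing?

5

Fewest deletions = n − (longest non-decreasing subsequence).
i:      0  1  2  3  4  5  6  7  8  9
h[i]:   2 19 12  2 16 16 20  2  1  1
dp:     1  2  2  2  3  4  5  3  1  2
max dp = 5, so deletions = 10 − 5 = 5.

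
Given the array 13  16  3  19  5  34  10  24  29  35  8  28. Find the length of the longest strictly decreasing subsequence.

Let dp[i] be the longest strictly decreasing subsequence ending at i:
i:      1  2  3  4  5  6  7  8  9 10 11 12
a[i]:  13 16  3 19  5 34 10 24 29 35  8 28
dp:     1  1  2  1  2  1  2  2  2  1  3  3
Maximum is 3.

3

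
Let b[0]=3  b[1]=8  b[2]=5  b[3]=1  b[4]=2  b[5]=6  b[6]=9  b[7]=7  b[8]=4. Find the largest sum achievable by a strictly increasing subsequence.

Let S[i] be the best sum of a strictly increasing subsequence ending at i:
i:      0  1  2  3  4  5  6  7  8
b[i]:   3  8  5  1  2  6  9  7  4
S:      3 11  8  1  3 14 23 21  7
Maximum is 23 (e.g. 3 + 5 + 6 + 9).

23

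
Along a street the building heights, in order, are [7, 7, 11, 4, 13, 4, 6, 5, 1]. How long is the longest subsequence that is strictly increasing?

Let dp[i] be the length of the longest such subsequence ending at index i:
i:      1  2  3  4  5  6  7  8  9
a[i]:   7  7 11  4 13  4  6  5  1
dp:     1  1  2  1  3  1  2  2  1
Maximum dp value is 3.

3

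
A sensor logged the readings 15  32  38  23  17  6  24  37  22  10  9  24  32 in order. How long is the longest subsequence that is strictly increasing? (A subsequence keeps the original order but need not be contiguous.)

Track the smallest tail for each achievable length (strict):
15 → extends → [15]
32 → extends → [15, 32]
38 → extends → [15, 32, 38]
23 → replaces 32 → [15, 23, 38]
17 → replaces 23 → [15, 17, 38]
6 → replaces 15 → [6, 17, 38]
24 → replaces 38 → [6, 17, 24]
37 → extends → [6, 17, 24, 37]
22 → replaces 24 → [6, 17, 22, 37]
10 → replaces 17 → [6, 10, 22, 37]
9 → replaces 10 → [6, 9, 22, 37]
24 → replaces 37 → [6, 9, 22, 24]
32 → extends → [6, 9, 22, 24, 32]
Five tails, so the longest strictly increasing subsequence has length 5 (e.g. 15, 17, 22, 24, 32).

5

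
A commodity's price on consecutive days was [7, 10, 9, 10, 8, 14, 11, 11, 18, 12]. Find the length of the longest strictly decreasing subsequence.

3

Negate each value so 'decreasing' becomes 'increasing', then run patience tails on the negated sequence:
-7 → extends → [-7]
-10 → replaces -7 → [-10]
-9 → extends → [-10, -9]
-10 → already a tail → [-10, -9]
-8 → extends → [-10, -9, -8]
-14 → replaces -10 → [-14, -9, -8]
-11 → replaces -9 → [-14, -11, -8]
-11 → already a tail → [-14, -11, -8]
-18 → replaces -14 → [-18, -11, -8]
-12 → replaces -11 → [-18, -12, -8]
Three tails, so the longest strictly decreasing subsequence of the original has length 3.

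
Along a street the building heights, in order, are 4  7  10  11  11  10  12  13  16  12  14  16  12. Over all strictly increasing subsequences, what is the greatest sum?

Let S[i] be the best sum of a strictly increasing subsequence ending at i:
i:      1  2  3  4  5  6  7  8  9 10 11 12 13
a[i]:   4  7 10 11 11 10 12 13 16 12 14 16 12
S:      4 11 21 32 32 21 44 57 73 44 71 87 44
Maximum is 87 (e.g. 4 + 7 + 10 + 11 + 12 + 13 + 14 + 16).

87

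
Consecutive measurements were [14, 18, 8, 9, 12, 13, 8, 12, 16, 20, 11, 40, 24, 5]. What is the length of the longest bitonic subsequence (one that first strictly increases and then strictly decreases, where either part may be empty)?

9

inc[i] = longest strictly increasing subsequence ending at i; dec[i] = longest strictly decreasing subsequence starting at i:
i:      1  2  3  4  5  6  7  8  9 10 11 12 13 14
a[i]:  14 18  8  9 12 13  8 12 16 20 11 40 24  5
inc:    1  2  1  2  3  4  1  3  5  6  3  7  7  1
dec:    5  5  2  3  3  4  2  3  3  3  2  3  2  1
Best peak at i=12 (value 40): inc=7, dec=3, length 7+3−1 = 9.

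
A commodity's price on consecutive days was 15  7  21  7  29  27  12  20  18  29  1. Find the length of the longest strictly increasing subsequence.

Track the smallest tail for each achievable length (strict):
15 → extends → [15]
7 → replaces 15 → [7]
21 → extends → [7, 21]
7 → already a tail → [7, 21]
29 → extends → [7, 21, 29]
27 → replaces 29 → [7, 21, 27]
12 → replaces 21 → [7, 12, 27]
20 → replaces 27 → [7, 12, 20]
18 → replaces 20 → [7, 12, 18]
29 → extends → [7, 12, 18, 29]
1 → replaces 7 → [1, 12, 18, 29]
Four tails, so the longest strictly increasing subsequence has length 4 (e.g. 15, 21, 27, 29).

4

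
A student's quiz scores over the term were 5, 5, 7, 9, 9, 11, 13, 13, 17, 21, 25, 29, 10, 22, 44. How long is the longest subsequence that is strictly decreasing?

Let dp[i] be the longest strictly decreasing subsequence ending at i:
i:      1  2  3  4  5  6  7  8  9 10 11 12 13 14 15
a[i]:   5  5  7  9  9 11 13 13 17 21 25 29 10 22 44
dp:     1  1  1  1  1  1  1  1  1  1  1  1  2  2  1
Maximum is 2.

2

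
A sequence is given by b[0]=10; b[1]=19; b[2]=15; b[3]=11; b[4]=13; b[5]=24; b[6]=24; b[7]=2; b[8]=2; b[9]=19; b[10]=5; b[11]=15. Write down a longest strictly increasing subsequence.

10, 11, 13, 24

Patience tails give the LIS length; then backtrack through the dp parents:
10 → extends → [10]
19 → extends → [10, 19]
15 → replaces 19 → [10, 15]
11 → replaces 15 → [10, 11]
13 → extends → [10, 11, 13]
24 → extends → [10, 11, 13, 24]
24 → already a tail → [10, 11, 13, 24]
2 → replaces 10 → [2, 11, 13, 24]
2 → already a tail → [2, 11, 13, 24]
19 → replaces 24 → [2, 11, 13, 19]
5 → replaces 11 → [2, 5, 13, 19]
15 → replaces 19 → [2, 5, 13, 15]
Length 4; one witness is 10, 11, 13, 24.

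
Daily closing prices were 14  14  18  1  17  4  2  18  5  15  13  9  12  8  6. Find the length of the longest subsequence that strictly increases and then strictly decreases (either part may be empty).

inc[i] = longest strictly increasing subsequence ending at i; dec[i] = longest strictly decreasing subsequence starting at i:
i:      1  2  3  4  5  6  7  8  9 10 11 12 13 14 15
a[i]:  14 14 18  1 17  4  2 18  5 15 13  9 12  8  6
inc:    1  1  2  1  2  2  2  3  3  4  4  4  5  4  4
dec:    5  5  7  1  6  2  1  6  1  5  4  3  3  2  1
Best peak at i=3 (value 18): inc=2, dec=7, length 2+7−1 = 8.

8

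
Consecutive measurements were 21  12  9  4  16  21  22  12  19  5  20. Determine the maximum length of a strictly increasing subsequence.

4

Track the smallest tail for each achievable length (strict):
21 → extends → [21]
12 → replaces 21 → [12]
9 → replaces 12 → [9]
4 → replaces 9 → [4]
16 → extends → [4, 16]
21 → extends → [4, 16, 21]
22 → extends → [4, 16, 21, 22]
12 → replaces 16 → [4, 12, 21, 22]
19 → replaces 21 → [4, 12, 19, 22]
5 → replaces 12 → [4, 5, 19, 22]
20 → replaces 22 → [4, 5, 19, 20]
Four tails, so the longest strictly increasing subsequence has length 4 (e.g. 12, 16, 21, 22).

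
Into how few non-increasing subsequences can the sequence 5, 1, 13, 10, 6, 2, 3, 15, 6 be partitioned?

The minimum number of non-increasing subsequences covering a sequence equals the length of its longest strictly increasing subsequence.
LIS length is 4 (e.g. 1, 2, 3, 15), so 4 piles are needed.

4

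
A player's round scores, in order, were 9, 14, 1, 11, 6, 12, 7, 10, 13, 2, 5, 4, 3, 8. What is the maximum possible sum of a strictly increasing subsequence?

45

Let S[i] be the best sum of a strictly increasing subsequence ending at i:
i:      1  2  3  4  5  6  7  8  9 10 11 12 13 14
a[i]:   9 14  1 11  6 12  7 10 13  2  5  4  3  8
S:      9 23  1 20  7 32 14 24 45  3  8  7  6 22
Maximum is 45 (e.g. 9 + 11 + 12 + 13).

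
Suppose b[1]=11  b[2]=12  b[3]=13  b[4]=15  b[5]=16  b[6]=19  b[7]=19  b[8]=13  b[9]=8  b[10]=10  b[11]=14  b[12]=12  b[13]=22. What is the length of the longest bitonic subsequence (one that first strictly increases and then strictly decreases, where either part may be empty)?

inc[i] = longest strictly increasing subsequence ending at i; dec[i] = longest strictly decreasing subsequence starting at i:
i:      1  2  3  4  5  6  7  8  9 10 11 12 13
b[i]:  11 12 13 15 16 19 19 13  8 10 14 12 22
inc:    1  2  3  4  5  6  6  3  1  2  4  3  7
dec:    2  2  2  3  3  3  3  2  1  1  2  1  1
Best peak at i=6 (value 19): inc=6, dec=3, length 6+3−1 = 8.

8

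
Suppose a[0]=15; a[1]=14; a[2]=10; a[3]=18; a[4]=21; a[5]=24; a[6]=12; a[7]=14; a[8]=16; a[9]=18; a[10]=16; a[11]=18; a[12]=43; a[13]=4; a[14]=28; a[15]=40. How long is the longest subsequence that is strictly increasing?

7

Let dp[i] be the length of the longest such subsequence ending at index i:
i:      0  1  2  3  4  5  6  7  8  9 10 11 12 13 14 15
a[i]:  15 14 10 18 21 24 12 14 16 18 16 18 43  4 28 40
dp:     1  1  1  2  3  4  2  3  4  5  4  5  6  1  6  7
Maximum dp value is 7.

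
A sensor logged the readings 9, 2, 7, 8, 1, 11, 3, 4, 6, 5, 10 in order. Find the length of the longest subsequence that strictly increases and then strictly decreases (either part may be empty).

inc[i] = longest strictly increasing subsequence ending at i; dec[i] = longest strictly decreasing subsequence starting at i:
i:      1  2  3  4  5  6  7  8  9 10 11
a[i]:   9  2  7  8  1 11  3  4  6  5 10
inc:    1  1  2  3  1  4  2  3  4  4  5
dec:    4  2  3  3  1  3  1  1  2  1  1
Best peak at i=6 (value 11): inc=4, dec=3, length 4+3−1 = 6.

6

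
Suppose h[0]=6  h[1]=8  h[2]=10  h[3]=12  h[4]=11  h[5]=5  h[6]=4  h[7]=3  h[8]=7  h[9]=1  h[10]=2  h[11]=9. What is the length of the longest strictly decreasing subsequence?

6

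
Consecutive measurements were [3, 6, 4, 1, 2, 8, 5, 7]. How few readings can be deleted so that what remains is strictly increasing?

4

Fewest deletions = n − (longest strictly increasing subsequence).
Patience tails:
3 → extends → [3]
6 → extends → [3, 6]
4 → replaces 6 → [3, 4]
1 → replaces 3 → [1, 4]
2 → replaces 4 → [1, 2]
8 → extends → [1, 2, 8]
5 → replaces 8 → [1, 2, 5]
7 → extends → [1, 2, 5, 7]
Longest strictly increasing subsequence has length 4, so deletions = 8 − 4 = 4.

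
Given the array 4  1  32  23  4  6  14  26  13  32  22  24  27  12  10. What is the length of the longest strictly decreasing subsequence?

6

Let dp[i] be the longest strictly decreasing subsequence ending at i:
i:      1  2  3  4  5  6  7  8  9 10 11 12 13 14 15
a[i]:   4  1 32 23  4  6 14 26 13 32 22 24 27 12 10
dp:     1  2  1  2  3  3  3  2  4  1  3  3  2  5  6
Maximum is 6.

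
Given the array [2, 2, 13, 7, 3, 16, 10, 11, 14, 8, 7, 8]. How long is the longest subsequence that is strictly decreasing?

4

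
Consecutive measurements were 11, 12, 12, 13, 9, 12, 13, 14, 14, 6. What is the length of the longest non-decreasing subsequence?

Let dp[i] be the length of the longest such subsequence ending at index i:
i:      1  2  3  4  5  6  7  8  9 10
a[i]:  11 12 12 13  9 12 13 14 14  6
dp:     1  2  3  4  1  4  5  6  7  1
Maximum dp value is 7.

7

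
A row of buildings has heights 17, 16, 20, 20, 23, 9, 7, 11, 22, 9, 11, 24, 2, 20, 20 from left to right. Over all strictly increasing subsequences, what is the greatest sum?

Let S[i] be the best sum of a strictly increasing subsequence ending at i:
i:      1  2  3  4  5  6  7  8  9 10 11 12 13 14 15
a[i]:  17 16 20 20 23  9  7 11 22  9 11 24  2 20 20
S:     17 16 37 37 60  9  7 20 59 16 27 84  2 47 47
Maximum is 84 (e.g. 17 + 20 + 23 + 24).

84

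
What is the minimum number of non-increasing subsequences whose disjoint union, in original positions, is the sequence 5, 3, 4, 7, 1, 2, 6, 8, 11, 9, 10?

The minimum number of non-increasing subsequences covering a sequence equals the length of its longest strictly increasing subsequence.
LIS length is 6 (e.g. 3, 4, 7, 8, 9, 10), so 6 piles are needed.

6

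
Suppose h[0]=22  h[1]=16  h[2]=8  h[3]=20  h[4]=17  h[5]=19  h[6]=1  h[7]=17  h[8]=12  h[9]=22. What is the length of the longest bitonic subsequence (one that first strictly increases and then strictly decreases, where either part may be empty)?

5

inc[i] = longest strictly increasing subsequence ending at i; dec[i] = longest strictly decreasing subsequence starting at i:
i:      0  1  2  3  4  5  6  7  8  9
h[i]:  22 16  8 20 17 19  1 17 12 22
inc:    1  1  1  2  2  3  1  2  2  4
dec:    5  3  2  4  2  3  1  2  1  1
Best peak at i=0 (value 22): inc=1, dec=5, length 1+5−1 = 5.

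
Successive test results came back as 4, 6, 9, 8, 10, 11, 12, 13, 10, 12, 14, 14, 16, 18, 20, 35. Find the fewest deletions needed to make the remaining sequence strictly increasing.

Fewest deletions = n − (longest strictly increasing subsequence).
i:      1  2  3  4  5  6  7  8  9 10 11 12 13 14 15 16
a[i]:   4  6  9  8 10 11 12 13 10 12 14 14 16 18 20 35
dp:     1  2  3  3  4  5  6  7  4  6  8  8  9 10 11 12
max dp = 12, so deletions = 16 − 12 = 4.

4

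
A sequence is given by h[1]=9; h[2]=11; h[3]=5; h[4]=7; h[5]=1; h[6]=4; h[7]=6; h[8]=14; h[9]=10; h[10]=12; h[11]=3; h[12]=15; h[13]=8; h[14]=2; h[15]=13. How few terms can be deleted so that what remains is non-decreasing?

9

Fewest deletions = n − (longest non-decreasing subsequence).
Patience tails:
9 → extends → [9]
11 → extends → [9, 11]
5 → replaces 9 → [5, 11]
7 → replaces 11 → [5, 7]
1 → replaces 5 → [1, 7]
4 → replaces 7 → [1, 4]
6 → extends → [1, 4, 6]
14 → extends → [1, 4, 6, 14]
10 → replaces 14 → [1, 4, 6, 10]
12 → extends → [1, 4, 6, 10, 12]
3 → replaces 4 → [1, 3, 6, 10, 12]
15 → extends → [1, 3, 6, 10, 12, 15]
8 → replaces 10 → [1, 3, 6, 8, 12, 15]
2 → replaces 3 → [1, 2, 6, 8, 12, 15]
13 → replaces 15 → [1, 2, 6, 8, 12, 13]
Longest non-decreasing subsequence has length 6, so deletions = 15 − 6 = 9.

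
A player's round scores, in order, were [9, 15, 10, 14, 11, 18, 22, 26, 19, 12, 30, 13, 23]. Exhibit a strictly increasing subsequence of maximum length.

Patience tails give the LIS length; then backtrack through the dp parents:
9 → extends → [9]
15 → extends → [9, 15]
10 → replaces 15 → [9, 10]
14 → extends → [9, 10, 14]
11 → replaces 14 → [9, 10, 11]
18 → extends → [9, 10, 11, 18]
22 → extends → [9, 10, 11, 18, 22]
26 → extends → [9, 10, 11, 18, 22, 26]
19 → replaces 22 → [9, 10, 11, 18, 19, 26]
12 → replaces 18 → [9, 10, 11, 12, 19, 26]
30 → extends → [9, 10, 11, 12, 19, 26, 30]
13 → replaces 19 → [9, 10, 11, 12, 13, 26, 30]
23 → replaces 26 → [9, 10, 11, 12, 13, 23, 30]
Length 7; one witness is 9, 10, 14, 18, 22, 26, 30.

9, 10, 14, 18, 22, 26, 30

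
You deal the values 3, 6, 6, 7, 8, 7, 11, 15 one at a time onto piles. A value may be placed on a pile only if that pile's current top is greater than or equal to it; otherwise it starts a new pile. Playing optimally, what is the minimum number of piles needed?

6

Place each on the leftmost legal pile:
3 → new pile 1 (tops now [3])
6 → new pile 2 (tops now [3, 6])
6 → pile 2 (tops now [3, 6])
7 → new pile 3 (tops now [3, 6, 7])
8 → new pile 4 (tops now [3, 6, 7, 8])
7 → pile 3 (tops now [3, 6, 7, 8])
11 → new pile 5 (tops now [3, 6, 7, 8, 11])
15 → new pile 6 (tops now [3, 6, 7, 8, 11, 15])
Six piles.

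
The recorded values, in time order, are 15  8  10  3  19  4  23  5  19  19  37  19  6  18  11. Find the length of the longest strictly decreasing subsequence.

4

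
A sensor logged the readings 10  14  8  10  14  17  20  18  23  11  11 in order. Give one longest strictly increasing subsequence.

8, 10, 14, 17, 20, 23

Patience tails give the LIS length; then backtrack through the dp parents:
10 → extends → [10]
14 → extends → [10, 14]
8 → replaces 10 → [8, 14]
10 → replaces 14 → [8, 10]
14 → extends → [8, 10, 14]
17 → extends → [8, 10, 14, 17]
20 → extends → [8, 10, 14, 17, 20]
18 → replaces 20 → [8, 10, 14, 17, 18]
23 → extends → [8, 10, 14, 17, 18, 23]
11 → replaces 14 → [8, 10, 11, 17, 18, 23]
11 → already a tail → [8, 10, 11, 17, 18, 23]
Length 6; one witness is 8, 10, 14, 17, 20, 23.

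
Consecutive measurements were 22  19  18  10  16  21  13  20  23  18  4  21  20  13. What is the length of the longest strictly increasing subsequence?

Track the smallest tail for each achievable length (strict):
22 → extends → [22]
19 → replaces 22 → [19]
18 → replaces 19 → [18]
10 → replaces 18 → [10]
16 → extends → [10, 16]
21 → extends → [10, 16, 21]
13 → replaces 16 → [10, 13, 21]
20 → replaces 21 → [10, 13, 20]
23 → extends → [10, 13, 20, 23]
18 → replaces 20 → [10, 13, 18, 23]
4 → replaces 10 → [4, 13, 18, 23]
21 → replaces 23 → [4, 13, 18, 21]
20 → replaces 21 → [4, 13, 18, 20]
13 → already a tail → [4, 13, 18, 20]
Four tails, so the longest strictly increasing subsequence has length 4 (e.g. 10, 16, 21, 23).

4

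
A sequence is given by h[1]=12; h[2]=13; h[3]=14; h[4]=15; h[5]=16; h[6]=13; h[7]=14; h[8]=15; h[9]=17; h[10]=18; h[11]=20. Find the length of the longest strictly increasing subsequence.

8

Let dp[i] be the length of the longest such subsequence ending at index i:
i:      1  2  3  4  5  6  7  8  9 10 11
h[i]:  12 13 14 15 16 13 14 15 17 18 20
dp:     1  2  3  4  5  2  3  4  6  7  8
Maximum dp value is 8.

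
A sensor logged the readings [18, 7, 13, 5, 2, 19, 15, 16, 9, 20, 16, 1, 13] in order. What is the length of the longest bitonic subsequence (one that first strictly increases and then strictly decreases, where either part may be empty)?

inc[i] = longest strictly increasing subsequence ending at i; dec[i] = longest strictly decreasing subsequence starting at i:
i:      1  2  3  4  5  6  7  8  9 10 11 12 13
a[i]:  18  7 13  5  2 19 15 16  9 20 16  1 13
inc:    1  1  2  1  1  3  3  4  2  5  4  1  3
dec:    5  4  4  3  2  4  3  3  2  3  2  1  1
Best peak at i=10 (value 20): inc=5, dec=3, length 5+3−1 = 7.

7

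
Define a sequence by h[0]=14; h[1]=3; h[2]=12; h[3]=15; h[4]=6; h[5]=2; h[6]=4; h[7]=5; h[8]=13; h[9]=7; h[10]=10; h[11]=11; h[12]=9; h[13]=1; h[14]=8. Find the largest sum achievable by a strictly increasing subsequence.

Let S[i] be the best sum of a strictly increasing subsequence ending at i:
i:      0  1  2  3  4  5  6  7  8  9 10 11 12 13 14
h[i]:  14  3 12 15  6  2  4  5 13  7 10 11  9  1  8
S:     14  3 15 30  9  2  7 12 28 19 29 40 28  1 27
Maximum is 40 (e.g. 3 + 4 + 5 + 7 + 10 + 11).

40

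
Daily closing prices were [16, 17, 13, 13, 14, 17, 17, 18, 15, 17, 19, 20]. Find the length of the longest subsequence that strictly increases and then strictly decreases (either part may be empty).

6

inc[i] = longest strictly increasing subsequence ending at i; dec[i] = longest strictly decreasing subsequence starting at i:
i:      1  2  3  4  5  6  7  8  9 10 11 12
a[i]:  16 17 13 13 14 17 17 18 15 17 19 20
inc:    1  2  1  1  2  3  3  4  3  4  5  6
dec:    2  2  1  1  1  2  2  2  1  1  1  1
Best peak at i=12 (value 20): inc=6, dec=1, length 6+1−1 = 6.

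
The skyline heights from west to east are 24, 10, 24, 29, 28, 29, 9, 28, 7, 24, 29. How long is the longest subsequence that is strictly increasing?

Let dp[i] be the length of the longest such subsequence ending at index i:
i:      1  2  3  4  5  6  7  8  9 10 11
a[i]:  24 10 24 29 28 29  9 28  7 24 29
dp:     1  1  2  3  3  4  1  3  1  2  4
Maximum dp value is 4.

4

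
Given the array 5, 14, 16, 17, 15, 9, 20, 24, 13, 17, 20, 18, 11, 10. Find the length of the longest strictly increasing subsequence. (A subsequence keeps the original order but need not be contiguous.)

Track the smallest tail for each achievable length (strict):
5 → extends → [5]
14 → extends → [5, 14]
16 → extends → [5, 14, 16]
17 → extends → [5, 14, 16, 17]
15 → replaces 16 → [5, 14, 15, 17]
9 → replaces 14 → [5, 9, 15, 17]
20 → extends → [5, 9, 15, 17, 20]
24 → extends → [5, 9, 15, 17, 20, 24]
13 → replaces 15 → [5, 9, 13, 17, 20, 24]
17 → already a tail → [5, 9, 13, 17, 20, 24]
20 → already a tail → [5, 9, 13, 17, 20, 24]
18 → replaces 20 → [5, 9, 13, 17, 18, 24]
11 → replaces 13 → [5, 9, 11, 17, 18, 24]
10 → replaces 11 → [5, 9, 10, 17, 18, 24]
Six tails, so the longest strictly increasing subsequence has length 6 (e.g. 5, 14, 16, 17, 20, 24).

6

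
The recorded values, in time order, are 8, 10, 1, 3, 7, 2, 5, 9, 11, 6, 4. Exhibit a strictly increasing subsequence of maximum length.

1, 3, 7, 9, 11

Patience tails give the LIS length; then backtrack through the dp parents:
8 → extends → [8]
10 → extends → [8, 10]
1 → replaces 8 → [1, 10]
3 → replaces 10 → [1, 3]
7 → extends → [1, 3, 7]
2 → replaces 3 → [1, 2, 7]
5 → replaces 7 → [1, 2, 5]
9 → extends → [1, 2, 5, 9]
11 → extends → [1, 2, 5, 9, 11]
6 → replaces 9 → [1, 2, 5, 6, 11]
4 → replaces 5 → [1, 2, 4, 6, 11]
Length 5; one witness is 1, 3, 7, 9, 11.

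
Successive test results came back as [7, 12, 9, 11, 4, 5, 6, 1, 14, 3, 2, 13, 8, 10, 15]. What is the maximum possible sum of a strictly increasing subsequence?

56

Let S[i] be the best sum of a strictly increasing subsequence ending at i:
i:      1  2  3  4  5  6  7  8  9 10 11 12 13 14 15
a[i]:   7 12  9 11  4  5  6  1 14  3  2 13  8 10 15
S:      7 19 16 27  4  9 15  1 41  4  3 40 23 33 56
Maximum is 56 (e.g. 7 + 9 + 11 + 14 + 15).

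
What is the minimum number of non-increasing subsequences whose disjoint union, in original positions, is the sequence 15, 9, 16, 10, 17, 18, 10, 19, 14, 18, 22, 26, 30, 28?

The minimum number of non-increasing subsequences covering a sequence equals the length of its longest strictly increasing subsequence.
LIS length is 8 (e.g. 15, 16, 17, 18, 19, 22, 26, 30), so 8 piles are needed.

8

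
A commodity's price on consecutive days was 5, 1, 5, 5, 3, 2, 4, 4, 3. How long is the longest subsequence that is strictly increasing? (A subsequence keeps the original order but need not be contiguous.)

Let dp[i] be the length of the longest such subsequence ending at index i:
i:     1 2 3 4 5 6 7 8 9
a[i]:  5 1 5 5 3 2 4 4 3
dp:    1 1 2 2 2 2 3 3 3
Maximum dp value is 3.

3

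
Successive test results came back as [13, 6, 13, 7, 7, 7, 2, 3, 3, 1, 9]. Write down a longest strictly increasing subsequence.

Patience tails give the LIS length; then backtrack through the dp parents:
13 → extends → [13]
6 → replaces 13 → [6]
13 → extends → [6, 13]
7 → replaces 13 → [6, 7]
7 → already a tail → [6, 7]
7 → already a tail → [6, 7]
2 → replaces 6 → [2, 7]
3 → replaces 7 → [2, 3]
3 → already a tail → [2, 3]
1 → replaces 2 → [1, 3]
9 → extends → [1, 3, 9]
Length 3; one witness is 6, 7, 9.

6, 7, 9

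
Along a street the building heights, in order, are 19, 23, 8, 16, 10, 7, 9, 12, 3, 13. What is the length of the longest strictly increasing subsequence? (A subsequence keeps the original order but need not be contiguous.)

Let dp[i] be the length of the longest such subsequence ending at index i:
i:      1  2  3  4  5  6  7  8  9 10
a[i]:  19 23  8 16 10  7  9 12  3 13
dp:     1  2  1  2  2  1  2  3  1  4
Maximum dp value is 4.

4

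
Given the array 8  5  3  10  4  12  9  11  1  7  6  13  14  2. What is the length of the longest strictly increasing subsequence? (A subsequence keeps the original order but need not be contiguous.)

6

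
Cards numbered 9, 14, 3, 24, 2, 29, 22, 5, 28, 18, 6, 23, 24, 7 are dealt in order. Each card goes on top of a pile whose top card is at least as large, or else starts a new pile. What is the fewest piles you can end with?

5

Place each on the leftmost legal pile:
9 → new pile 1 (tops now [9])
14 → new pile 2 (tops now [9, 14])
3 → pile 1 (tops now [3, 14])
24 → new pile 3 (tops now [3, 14, 24])
2 → pile 1 (tops now [2, 14, 24])
29 → new pile 4 (tops now [2, 14, 24, 29])
22 → pile 3 (tops now [2, 14, 22, 29])
5 → pile 2 (tops now [2, 5, 22, 29])
28 → pile 4 (tops now [2, 5, 22, 28])
18 → pile 3 (tops now [2, 5, 18, 28])
6 → pile 3 (tops now [2, 5, 6, 28])
23 → pile 4 (tops now [2, 5, 6, 23])
24 → new pile 5 (tops now [2, 5, 6, 23, 24])
7 → pile 4 (tops now [2, 5, 6, 7, 24])
Five piles.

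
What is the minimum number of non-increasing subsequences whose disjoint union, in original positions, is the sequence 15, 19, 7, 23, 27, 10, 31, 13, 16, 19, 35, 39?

7

Place each on the leftmost legal pile:
15 → new pile 1 (tops now [15])
19 → new pile 2 (tops now [15, 19])
7 → pile 1 (tops now [7, 19])
23 → new pile 3 (tops now [7, 19, 23])
27 → new pile 4 (tops now [7, 19, 23, 27])
10 → pile 2 (tops now [7, 10, 23, 27])
31 → new pile 5 (tops now [7, 10, 23, 27, 31])
13 → pile 3 (tops now [7, 10, 13, 27, 31])
16 → pile 4 (tops now [7, 10, 13, 16, 31])
19 → pile 5 (tops now [7, 10, 13, 16, 19])
35 → new pile 6 (tops now [7, 10, 13, 16, 19, 35])
39 → new pile 7 (tops now [7, 10, 13, 16, 19, 35, 39])
Seven piles.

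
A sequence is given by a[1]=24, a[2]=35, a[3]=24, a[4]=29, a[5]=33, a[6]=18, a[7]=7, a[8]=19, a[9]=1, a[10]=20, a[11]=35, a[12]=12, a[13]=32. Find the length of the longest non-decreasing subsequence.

Let dp[i] be the length of the longest such subsequence ending at index i:
i:      1  2  3  4  5  6  7  8  9 10 11 12 13
a[i]:  24 35 24 29 33 18  7 19  1 20 35 12 32
dp:     1  2  2  3  4  1  1  2  1  3  5  2  4
Maximum dp value is 5.

5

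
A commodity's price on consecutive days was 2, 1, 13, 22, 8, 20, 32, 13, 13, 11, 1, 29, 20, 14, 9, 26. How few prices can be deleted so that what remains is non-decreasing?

Fewest deletions = n − (longest non-decreasing subsequence).
i:      1  2  3  4  5  6  7  8  9 10 11 12 13 14 15 16
a[i]:   2  1 13 22  8 20 32 13 13 11  1 29 20 14  9 26
dp:     1  1  2  3  2  3  4  3  4  3  2  5  5  5  3  6
max dp = 6, so deletions = 16 − 6 = 10.

10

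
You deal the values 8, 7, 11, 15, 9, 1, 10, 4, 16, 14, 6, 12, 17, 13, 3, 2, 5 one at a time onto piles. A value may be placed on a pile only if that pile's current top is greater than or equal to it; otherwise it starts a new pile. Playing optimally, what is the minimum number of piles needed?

Place each on the leftmost legal pile:
8 → new pile 1 (tops now [8])
7 → pile 1 (tops now [7])
11 → new pile 2 (tops now [7, 11])
15 → new pile 3 (tops now [7, 11, 15])
9 → pile 2 (tops now [7, 9, 15])
1 → pile 1 (tops now [1, 9, 15])
10 → pile 3 (tops now [1, 9, 10])
4 → pile 2 (tops now [1, 4, 10])
16 → new pile 4 (tops now [1, 4, 10, 16])
14 → pile 4 (tops now [1, 4, 10, 14])
6 → pile 3 (tops now [1, 4, 6, 14])
12 → pile 4 (tops now [1, 4, 6, 12])
17 → new pile 5 (tops now [1, 4, 6, 12, 17])
13 → pile 5 (tops now [1, 4, 6, 12, 13])
3 → pile 2 (tops now [1, 3, 6, 12, 13])
2 → pile 2 (tops now [1, 2, 6, 12, 13])
5 → pile 3 (tops now [1, 2, 5, 12, 13])
Five piles.

5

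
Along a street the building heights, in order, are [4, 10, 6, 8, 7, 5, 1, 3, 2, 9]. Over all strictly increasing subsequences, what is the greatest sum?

27

Let S[i] be the best sum of a strictly increasing subsequence ending at i:
i:      1  2  3  4  5  6  7  8  9 10
a[i]:   4 10  6  8  7  5  1  3  2  9
S:      4 14 10 18 17  9  1  4  3 27
Maximum is 27 (e.g. 4 + 6 + 8 + 9).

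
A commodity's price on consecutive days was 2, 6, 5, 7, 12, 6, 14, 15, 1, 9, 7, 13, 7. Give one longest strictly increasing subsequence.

Patience tails give the LIS length; then backtrack through the dp parents:
2 → extends → [2]
6 → extends → [2, 6]
5 → replaces 6 → [2, 5]
7 → extends → [2, 5, 7]
12 → extends → [2, 5, 7, 12]
6 → replaces 7 → [2, 5, 6, 12]
14 → extends → [2, 5, 6, 12, 14]
15 → extends → [2, 5, 6, 12, 14, 15]
1 → replaces 2 → [1, 5, 6, 12, 14, 15]
9 → replaces 12 → [1, 5, 6, 9, 14, 15]
7 → replaces 9 → [1, 5, 6, 7, 14, 15]
13 → replaces 14 → [1, 5, 6, 7, 13, 15]
7 → already a tail → [1, 5, 6, 7, 13, 15]
Length 6; one witness is 2, 6, 7, 12, 14, 15.

2, 6, 7, 12, 14, 15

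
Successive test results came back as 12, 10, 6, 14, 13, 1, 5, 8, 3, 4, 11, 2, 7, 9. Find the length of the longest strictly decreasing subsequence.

Let dp[i] be the longest strictly decreasing subsequence ending at i:
i:      1  2  3  4  5  6  7  8  9 10 11 12 13 14
a[i]:  12 10  6 14 13  1  5  8  3  4 11  2  7  9
dp:     1  2  3  1  2  4  4  3  5  5  3  6  4  4
Maximum is 6.

6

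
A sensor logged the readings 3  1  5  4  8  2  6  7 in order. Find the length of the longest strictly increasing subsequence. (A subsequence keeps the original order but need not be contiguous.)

4

Let dp[i] be the length of the longest such subsequence ending at index i:
i:     1 2 3 4 5 6 7 8
a[i]:  3 1 5 4 8 2 6 7
dp:    1 1 2 2 3 2 3 4
Maximum dp value is 4.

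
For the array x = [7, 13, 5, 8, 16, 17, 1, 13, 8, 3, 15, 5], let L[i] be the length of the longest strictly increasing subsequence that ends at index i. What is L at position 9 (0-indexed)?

2

dp[i] = 1 + max{dp[j] : j<i, x[j]<x[i]} (or 1 if no such j):
i:      0  1  2  3  4  5  6  7  8  9 10 11
x[i]:   7 13  5  8 16 17  1 13  8  3 15  5
dp:     1  2  1  2  3  4  1  3  2  2  4  3
At index 9 the value is 2.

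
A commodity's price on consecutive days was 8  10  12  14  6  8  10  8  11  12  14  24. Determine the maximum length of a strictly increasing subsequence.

Track the smallest tail for each achievable length (strict):
8 → extends → [8]
10 → extends → [8, 10]
12 → extends → [8, 10, 12]
14 → extends → [8, 10, 12, 14]
6 → replaces 8 → [6, 10, 12, 14]
8 → replaces 10 → [6, 8, 12, 14]
10 → replaces 12 → [6, 8, 10, 14]
8 → already a tail → [6, 8, 10, 14]
11 → replaces 14 → [6, 8, 10, 11]
12 → extends → [6, 8, 10, 11, 12]
14 → extends → [6, 8, 10, 11, 12, 14]
24 → extends → [6, 8, 10, 11, 12, 14, 24]
Seven tails, so the longest strictly increasing subsequence has length 7 (e.g. 6, 8, 10, 11, 12, 14, 24).

7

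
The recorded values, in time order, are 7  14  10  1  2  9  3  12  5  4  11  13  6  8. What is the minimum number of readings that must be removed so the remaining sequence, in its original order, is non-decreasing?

8

Fewest deletions = n − (longest non-decreasing subsequence).
i:      1  2  3  4  5  6  7  8  9 10 11 12 13 14
a[i]:   7 14 10  1  2  9  3 12  5  4 11 13  6  8
dp:     1  2  2  1  2  3  3  4  4  4  5  6  5  6
max dp = 6, so deletions = 14 − 6 = 8.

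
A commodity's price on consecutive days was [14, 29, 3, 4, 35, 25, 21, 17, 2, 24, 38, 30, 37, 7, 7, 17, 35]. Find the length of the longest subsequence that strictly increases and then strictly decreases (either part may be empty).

7

inc[i] = longest strictly increasing subsequence ending at i; dec[i] = longest strictly decreasing subsequence starting at i:
i:      1  2  3  4  5  6  7  8  9 10 11 12 13 14 15 16 17
a[i]:  14 29  3  4 35 25 21 17  2 24 38 30 37  7  7 17 35
inc:    1  2  1  2  3  3  3  3  1  4  5  5  6  3  3  4  6
dec:    3  5  2  2  5  4  3  2  1  2  3  2  2  1  1  1  1
Best peak at i=5 (value 35): inc=3, dec=5, length 3+5−1 = 7.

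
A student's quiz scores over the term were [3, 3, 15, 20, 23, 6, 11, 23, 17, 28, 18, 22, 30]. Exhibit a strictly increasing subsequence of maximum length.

Patience tails give the LIS length; then backtrack through the dp parents:
3 → extends → [3]
3 → already a tail → [3]
15 → extends → [3, 15]
20 → extends → [3, 15, 20]
23 → extends → [3, 15, 20, 23]
6 → replaces 15 → [3, 6, 20, 23]
11 → replaces 20 → [3, 6, 11, 23]
23 → already a tail → [3, 6, 11, 23]
17 → replaces 23 → [3, 6, 11, 17]
28 → extends → [3, 6, 11, 17, 28]
18 → replaces 28 → [3, 6, 11, 17, 18]
22 → extends → [3, 6, 11, 17, 18, 22]
30 → extends → [3, 6, 11, 17, 18, 22, 30]
Length 7; one witness is 3, 6, 11, 17, 18, 22, 30.

3, 6, 11, 17, 18, 22, 30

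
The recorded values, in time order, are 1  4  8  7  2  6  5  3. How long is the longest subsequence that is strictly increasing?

Let dp[i] be the length of the longest such subsequence ending at index i:
i:     1 2 3 4 5 6 7 8
a[i]:  1 4 8 7 2 6 5 3
dp:    1 2 3 3 2 3 3 3
Maximum dp value is 3.

3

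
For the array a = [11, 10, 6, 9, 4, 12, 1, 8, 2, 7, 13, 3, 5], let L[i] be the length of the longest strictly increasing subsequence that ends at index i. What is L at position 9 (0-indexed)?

3

dp[i] = 1 + max{dp[j] : j<i, a[j]<a[i]} (or 1 if no such j):
i:      0  1  2  3  4  5  6  7  8  9 10 11 12
a[i]:  11 10  6  9  4 12  1  8  2  7 13  3  5
dp:     1  1  1  2  1  3  1  2  2  3  4  3  4
At index 9 the value is 3.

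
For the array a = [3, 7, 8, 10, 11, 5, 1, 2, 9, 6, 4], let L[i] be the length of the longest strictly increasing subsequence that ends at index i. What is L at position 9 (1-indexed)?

dp[i] = 1 + max{dp[j] : j<i, a[j]<a[i]} (or 1 if no such j):
i:      1  2  3  4  5  6  7  8  9 10 11
a[i]:   3  7  8 10 11  5  1  2  9  6  4
dp:     1  2  3  4  5  2  1  2  4  3  3
At index 9 the value is 4.

4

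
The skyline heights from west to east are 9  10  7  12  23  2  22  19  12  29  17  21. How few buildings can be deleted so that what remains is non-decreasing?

Fewest deletions = n − (longest non-decreasing subsequence).
i:      1  2  3  4  5  6  7  8  9 10 11 12
a[i]:   9 10  7 12 23  2 22 19 12 29 17 21
dp:     1  2  1  3  4  1  4  4  4  5  5  6
max dp = 6, so deletions = 12 − 6 = 6.

6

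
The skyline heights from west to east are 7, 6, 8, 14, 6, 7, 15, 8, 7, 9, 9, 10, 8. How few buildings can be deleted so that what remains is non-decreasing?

6

Fewest deletions = n − (longest non-decreasing subsequence).
Patience tails:
7 → extends → [7]
6 → replaces 7 → [6]
8 → extends → [6, 8]
14 → extends → [6, 8, 14]
6 → replaces 8 → [6, 6, 14]
7 → replaces 14 → [6, 6, 7]
15 → extends → [6, 6, 7, 15]
8 → replaces 15 → [6, 6, 7, 8]
7 → replaces 8 → [6, 6, 7, 7]
9 → extends → [6, 6, 7, 7, 9]
9 → extends → [6, 6, 7, 7, 9, 9]
10 → extends → [6, 6, 7, 7, 9, 9, 10]
8 → replaces 9 → [6, 6, 7, 7, 8, 9, 10]
Longest non-decreasing subsequence has length 7, so deletions = 13 − 7 = 6.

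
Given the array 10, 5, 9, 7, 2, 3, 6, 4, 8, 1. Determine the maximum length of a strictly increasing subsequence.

4

Let dp[i] be the length of the longest such subsequence ending at index i:
i:      1  2  3  4  5  6  7  8  9 10
a[i]:  10  5  9  7  2  3  6  4  8  1
dp:     1  1  2  2  1  2  3  3  4  1
Maximum dp value is 4.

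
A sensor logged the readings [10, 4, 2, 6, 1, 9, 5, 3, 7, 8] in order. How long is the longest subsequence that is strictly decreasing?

4

Let dp[i] be the longest strictly decreasing subsequence ending at i:
i:      1  2  3  4  5  6  7  8  9 10
a[i]:  10  4  2  6  1  9  5  3  7  8
dp:     1  2  3  2  4  2  3  4  3  3
Maximum is 4.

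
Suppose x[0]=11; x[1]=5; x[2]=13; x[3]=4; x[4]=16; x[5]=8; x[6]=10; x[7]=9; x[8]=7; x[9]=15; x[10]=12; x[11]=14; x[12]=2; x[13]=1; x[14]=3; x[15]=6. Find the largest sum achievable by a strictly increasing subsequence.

Let S[i] be the best sum of a strictly increasing subsequence ending at i:
i:      0  1  2  3  4  5  6  7  8  9 10 11 12 13 14 15
x[i]:  11  5 13  4 16  8 10  9  7 15 12 14  2  1  3  6
S:     11  5 24  4 40 13 23 22 12 39 35 49  2  1  5 11
Maximum is 49 (e.g. 5 + 8 + 10 + 12 + 14).

49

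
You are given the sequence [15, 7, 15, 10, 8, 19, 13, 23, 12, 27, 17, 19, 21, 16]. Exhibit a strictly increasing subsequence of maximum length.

Patience tails give the LIS length; then backtrack through the dp parents:
15 → extends → [15]
7 → replaces 15 → [7]
15 → extends → [7, 15]
10 → replaces 15 → [7, 10]
8 → replaces 10 → [7, 8]
19 → extends → [7, 8, 19]
13 → replaces 19 → [7, 8, 13]
23 → extends → [7, 8, 13, 23]
12 → replaces 13 → [7, 8, 12, 23]
27 → extends → [7, 8, 12, 23, 27]
17 → replaces 23 → [7, 8, 12, 17, 27]
19 → replaces 27 → [7, 8, 12, 17, 19]
21 → extends → [7, 8, 12, 17, 19, 21]
16 → replaces 17 → [7, 8, 12, 16, 19, 21]
Length 6; one witness is 7, 10, 13, 17, 19, 21.

7, 10, 13, 17, 19, 21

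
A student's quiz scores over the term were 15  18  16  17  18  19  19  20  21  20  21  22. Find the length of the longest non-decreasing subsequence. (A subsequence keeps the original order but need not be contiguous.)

10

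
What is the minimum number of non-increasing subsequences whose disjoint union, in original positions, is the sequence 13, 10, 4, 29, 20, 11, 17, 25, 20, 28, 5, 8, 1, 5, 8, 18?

5

Place each on the leftmost legal pile:
13 → new pile 1 (tops now [13])
10 → pile 1 (tops now [10])
4 → pile 1 (tops now [4])
29 → new pile 2 (tops now [4, 29])
20 → pile 2 (tops now [4, 20])
11 → pile 2 (tops now [4, 11])
17 → new pile 3 (tops now [4, 11, 17])
25 → new pile 4 (tops now [4, 11, 17, 25])
20 → pile 4 (tops now [4, 11, 17, 20])
28 → new pile 5 (tops now [4, 11, 17, 20, 28])
5 → pile 2 (tops now [4, 5, 17, 20, 28])
8 → pile 3 (tops now [4, 5, 8, 20, 28])
1 → pile 1 (tops now [1, 5, 8, 20, 28])
5 → pile 2 (tops now [1, 5, 8, 20, 28])
8 → pile 3 (tops now [1, 5, 8, 20, 28])
18 → pile 4 (tops now [1, 5, 8, 18, 28])
Five piles.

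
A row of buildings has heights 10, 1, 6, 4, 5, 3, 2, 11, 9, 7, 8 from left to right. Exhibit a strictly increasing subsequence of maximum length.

1, 4, 5, 7, 8

Patience tails give the LIS length; then backtrack through the dp parents:
10 → extends → [10]
1 → replaces 10 → [1]
6 → extends → [1, 6]
4 → replaces 6 → [1, 4]
5 → extends → [1, 4, 5]
3 → replaces 4 → [1, 3, 5]
2 → replaces 3 → [1, 2, 5]
11 → extends → [1, 2, 5, 11]
9 → replaces 11 → [1, 2, 5, 9]
7 → replaces 9 → [1, 2, 5, 7]
8 → extends → [1, 2, 5, 7, 8]
Length 5; one witness is 1, 4, 5, 7, 8.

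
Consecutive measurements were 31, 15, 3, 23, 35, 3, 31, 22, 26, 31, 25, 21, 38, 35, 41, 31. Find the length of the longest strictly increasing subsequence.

6

Let dp[i] be the length of the longest such subsequence ending at index i:
i:      1  2  3  4  5  6  7  8  9 10 11 12 13 14 15 16
a[i]:  31 15  3 23 35  3 31 22 26 31 25 21 38 35 41 31
dp:     1  1  1  2  3  1  3  2  3  4  3  2  5  5  6  4
Maximum dp value is 6.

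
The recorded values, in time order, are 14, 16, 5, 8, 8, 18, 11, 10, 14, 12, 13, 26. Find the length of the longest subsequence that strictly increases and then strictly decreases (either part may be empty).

inc[i] = longest strictly increasing subsequence ending at i; dec[i] = longest strictly decreasing subsequence starting at i:
i:      1  2  3  4  5  6  7  8  9 10 11 12
a[i]:  14 16  5  8  8 18 11 10 14 12 13 26
inc:    1  2  1  2  2  3  3  3  4  4  5  6
dec:    3  3  1  1  1  3  2  1  2  1  1  1
Best peak at i=12 (value 26): inc=6, dec=1, length 6+1−1 = 6.

6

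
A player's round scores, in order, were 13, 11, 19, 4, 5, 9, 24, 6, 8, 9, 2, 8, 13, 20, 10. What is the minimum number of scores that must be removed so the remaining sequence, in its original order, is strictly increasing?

Fewest deletions = n − (longest strictly increasing subsequence).
i:      1  2  3  4  5  6  7  8  9 10 11 12 13 14 15
a[i]:  13 11 19  4  5  9 24  6  8  9  2  8 13 20 10
dp:     1  1  2  1  2  3  4  3  4  5  1  4  6  7  6
max dp = 7, so deletions = 15 − 7 = 8.

8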